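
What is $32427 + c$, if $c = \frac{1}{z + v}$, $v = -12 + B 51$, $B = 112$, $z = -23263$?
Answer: $\frac{569515400}{17563} \approx 32427.0$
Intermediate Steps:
$v = 5700$ ($v = -12 + 112 \cdot 51 = -12 + 5712 = 5700$)
$c = - \frac{1}{17563}$ ($c = \frac{1}{-23263 + 5700} = \frac{1}{-17563} = - \frac{1}{17563} \approx -5.6938 \cdot 10^{-5}$)
$32427 + c = 32427 - \frac{1}{17563} = \frac{569515400}{17563}$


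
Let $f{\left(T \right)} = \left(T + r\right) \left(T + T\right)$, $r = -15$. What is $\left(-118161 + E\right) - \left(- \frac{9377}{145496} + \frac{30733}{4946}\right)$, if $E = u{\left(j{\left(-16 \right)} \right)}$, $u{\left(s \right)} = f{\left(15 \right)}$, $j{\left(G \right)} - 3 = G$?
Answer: $- \frac{42517911987851}{359811608} \approx -1.1817 \cdot 10^{5}$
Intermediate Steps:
$j{\left(G \right)} = 3 + G$
$f{\left(T \right)} = 2 T \left(-15 + T\right)$ ($f{\left(T \right)} = \left(T - 15\right) \left(T + T\right) = \left(-15 + T\right) 2 T = 2 T \left(-15 + T\right)$)
$u{\left(s \right)} = 0$ ($u{\left(s \right)} = 2 \cdot 15 \left(-15 + 15\right) = 2 \cdot 15 \cdot 0 = 0$)
$E = 0$
$\left(-118161 + E\right) - \left(- \frac{9377}{145496} + \frac{30733}{4946}\right) = \left(-118161 + 0\right) - \left(- \frac{9377}{145496} + \frac{30733}{4946}\right) = -118161 - \frac{2212574963}{359811608} = - \frac{42517911987851}{359811608}$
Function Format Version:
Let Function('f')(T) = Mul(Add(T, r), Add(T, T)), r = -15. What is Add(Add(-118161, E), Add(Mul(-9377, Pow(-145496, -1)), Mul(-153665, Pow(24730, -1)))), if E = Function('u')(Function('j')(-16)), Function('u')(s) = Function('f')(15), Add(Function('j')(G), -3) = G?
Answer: Rational(-42517911987851, 359811608) ≈ -1.1817e+5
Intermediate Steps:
Function('j')(G) = Add(3, G)
Function('f')(T) = Mul(2, T, Add(-15, T)) (Function('f')(T) = Mul(Add(T, -15), Add(T, T)) = Mul(Add(-15, T), Mul(2, T)) = Mul(2, T, Add(-15, T)))
Function('u')(s) = 0 (Function('u')(s) = Mul(2, 15, Add(-15, 15)) = Mul(2, 15, 0) = 0)
E = 0
Add(Add(-118161, E), Add(Mul(-9377, Pow(-145496, -1)), Mul(-153665, Pow(24730, -1)))) = Add(Add(-118161, 0), Add(Mul(-9377, Pow(-145496, -1)), Mul(-153665, Pow(24730, -1)))) = Add(-118161, Add(Mul(-9377, Rational(-1, 145496)), Mul(-153665, Rational(1, 24730)))) = Add(-118161, Add(Rational(9377, 145496), Rational(-30733, 4946))) = Add(-118161, Rational(-2212574963, 359811608)) = Rational(-42517911987851, 359811608)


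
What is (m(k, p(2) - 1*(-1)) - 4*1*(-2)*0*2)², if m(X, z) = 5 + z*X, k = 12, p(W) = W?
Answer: 1681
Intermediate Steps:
m(X, z) = 5 + X*z
(m(k, p(2) - 1*(-1)) - 4*1*(-2)*0*2)² = ((5 + 12*(2 - 1*(-1))) - 4*1*(-2)*0*2)² = ((5 + 12*(2 + 1)) - (-8)*0*2)² = ((5 + 12*3) - 4*0*2)² = ((5 + 36) + 0*2)² = (41 + 0)² = 41² = 1681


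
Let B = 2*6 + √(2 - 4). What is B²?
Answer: (12 + I*√2)² ≈ 142.0 + 33.941*I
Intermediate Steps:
B = 12 + I*√2 (B = 12 + √(-2) = 12 + I*√2 ≈ 12.0 + 1.4142*I)
B² = (12 + I*√2)²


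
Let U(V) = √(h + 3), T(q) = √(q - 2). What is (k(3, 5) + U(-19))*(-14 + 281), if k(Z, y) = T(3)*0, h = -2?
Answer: 267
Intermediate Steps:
T(q) = √(-2 + q)
U(V) = 1 (U(V) = √(-2 + 3) = √1 = 1)
k(Z, y) = 0 (k(Z, y) = √(-2 + 3)*0 = √1*0 = 1*0 = 0)
(k(3, 5) + U(-19))*(-14 + 281) = (0 + 1)*(-14 + 281) = 1*267 = 267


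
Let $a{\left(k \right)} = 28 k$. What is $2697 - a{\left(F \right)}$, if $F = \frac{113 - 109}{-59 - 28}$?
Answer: $\frac{234751}{87} \approx 2698.3$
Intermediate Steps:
$F = - \frac{4}{87}$ ($F = \frac{4}{-87} = 4 \left(- \frac{1}{87}\right) = - \frac{4}{87} \approx -0.045977$)
$2697 - a{\left(F \right)} = 2697 - 28 \left(- \frac{4}{87}\right) = 2697 - - \frac{112}{87} = 2697 + \frac{112}{87} = \frac{234751}{87}$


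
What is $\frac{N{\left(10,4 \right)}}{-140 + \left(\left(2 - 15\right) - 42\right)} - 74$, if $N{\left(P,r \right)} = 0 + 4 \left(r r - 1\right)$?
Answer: $- \frac{966}{13} \approx -74.308$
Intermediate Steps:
$N{\left(P,r \right)} = -4 + 4 r^{2}$ ($N{\left(P,r \right)} = 0 + 4 \left(r^{2} - 1\right) = 0 + 4 \left(-1 + r^{2}\right) = 0 + \left(-4 + 4 r^{2}\right) = -4 + 4 r^{2}$)
$\frac{N{\left(10,4 \right)}}{-140 + \left(\left(2 - 15\right) - 42\right)} - 74 = \frac{-4 + 4 \cdot 4^{2}}{-140 + \left(\left(2 - 15\right) - 42\right)} - 74 = \frac{-4 + 4 \cdot 16}{-140 + \left(\left(2 - 15\right) - 42\right)} - 74 = \frac{-4 + 64}{-140 - 55} - 74 = \frac{60}{-140 - 55} - 74 = \frac{60}{-195} - 74 = 60 \left(- \frac{1}{195}\right) - 74 = - \frac{4}{13} - 74 = - \frac{966}{13}$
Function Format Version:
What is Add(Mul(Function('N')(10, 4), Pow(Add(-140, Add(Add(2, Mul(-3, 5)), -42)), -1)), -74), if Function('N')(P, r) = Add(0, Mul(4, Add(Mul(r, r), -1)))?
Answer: Rational(-966, 13) ≈ -74.308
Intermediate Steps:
Function('N')(P, r) = Add(-4, Mul(4, Pow(r, 2))) (Function('N')(P, r) = Add(0, Mul(4, Add(Pow(r, 2), -1))) = Add(0, Mul(4, Add(-1, Pow(r, 2)))) = Add(0, Add(-4, Mul(4, Pow(r, 2)))) = Add(-4, Mul(4, Pow(r, 2))))
Add(Mul(Function('N')(10, 4), Pow(Add(-140, Add(Add(2, Mul(-3, 5)), -42)), -1)), -74) = Add(Mul(Add(-4, Mul(4, Pow(4, 2))), Pow(Add(-140, Add(Add(2, Mul(-3, 5)), -42)), -1)), -74) = Add(Mul(Add(-4, Mul(4, 16)), Pow(Add(-140, Add(Add(2, -15), -42)), -1)), -74) = Add(Mul(Add(-4, 64), Pow(Add(-140, Add(-13, -42)), -1)), -74) = Add(Mul(60, Pow(Add(-140, -55), -1)), -74) = Add(Mul(60, Pow(-195, -1)), -74) = Add(Mul(60, Rational(-1, 195)), -74) = Add(Rational(-4, 13), -74) = Rational(-966, 13)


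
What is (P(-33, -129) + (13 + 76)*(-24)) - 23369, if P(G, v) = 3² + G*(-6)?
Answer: -25298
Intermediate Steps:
P(G, v) = 9 - 6*G
(P(-33, -129) + (13 + 76)*(-24)) - 23369 = ((9 - 6*(-33)) + (13 + 76)*(-24)) - 23369 = ((9 + 198) + 89*(-24)) - 23369 = (207 - 2136) - 23369 = -1929 - 23369 = -25298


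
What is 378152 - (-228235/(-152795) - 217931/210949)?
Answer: 2437712487517058/6446390491 ≈ 3.7815e+5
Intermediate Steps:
378152 - (-228235/(-152795) - 217931/210949) = 378152 - (-228235*(-1/152795) - 217931*1/210949) = 378152 - (45647/30559 - 217931/210949) = 378152 - 1*2969435574/6446390491 = 378152 - 2969435574/6446390491 = 2437712487517058/6446390491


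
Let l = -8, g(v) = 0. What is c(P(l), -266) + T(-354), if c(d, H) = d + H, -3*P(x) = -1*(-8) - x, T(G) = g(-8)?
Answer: -814/3 ≈ -271.33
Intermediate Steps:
T(G) = 0
P(x) = -8/3 + x/3 (P(x) = -(-1*(-8) - x)/3 = -(8 - x)/3 = -8/3 + x/3)
c(d, H) = H + d
c(P(l), -266) + T(-354) = (-266 + (-8/3 + (⅓)*(-8))) + 0 = (-266 + (-8/3 - 8/3)) + 0 = (-266 - 16/3) + 0 = -814/3 + 0 = -814/3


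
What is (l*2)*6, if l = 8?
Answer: 96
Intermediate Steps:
(l*2)*6 = (8*2)*6 = 16*6 = 96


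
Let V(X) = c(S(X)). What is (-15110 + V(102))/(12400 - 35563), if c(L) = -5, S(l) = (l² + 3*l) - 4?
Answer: 15115/23163 ≈ 0.65255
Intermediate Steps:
S(l) = -4 + l² + 3*l
V(X) = -5
(-15110 + V(102))/(12400 - 35563) = (-15110 - 5)/(12400 - 35563) = -15115/(-23163) = -15115*(-1/23163) = 15115/23163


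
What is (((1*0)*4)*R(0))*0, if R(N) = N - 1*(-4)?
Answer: 0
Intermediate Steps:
R(N) = 4 + N (R(N) = N + 4 = 4 + N)
(((1*0)*4)*R(0))*0 = (((1*0)*4)*(4 + 0))*0 = ((0*4)*4)*0 = (0*4)*0 = 0*0 = 0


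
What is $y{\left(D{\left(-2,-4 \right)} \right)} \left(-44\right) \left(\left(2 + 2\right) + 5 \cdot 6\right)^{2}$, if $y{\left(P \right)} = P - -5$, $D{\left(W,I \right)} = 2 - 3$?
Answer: $-203456$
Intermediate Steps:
$D{\left(W,I \right)} = -1$ ($D{\left(W,I \right)} = 2 - 3 = -1$)
$y{\left(P \right)} = 5 + P$ ($y{\left(P \right)} = P + 5 = 5 + P$)
$y{\left(D{\left(-2,-4 \right)} \right)} \left(-44\right) \left(\left(2 + 2\right) + 5 \cdot 6\right)^{2} = \left(5 - 1\right) \left(-44\right) \left(\left(2 + 2\right) + 5 \cdot 6\right)^{2} = 4 \left(-44\right) \left(4 + 30\right)^{2} = - 176 \cdot 34^{2} = \left(-176\right) 1156 = -203456$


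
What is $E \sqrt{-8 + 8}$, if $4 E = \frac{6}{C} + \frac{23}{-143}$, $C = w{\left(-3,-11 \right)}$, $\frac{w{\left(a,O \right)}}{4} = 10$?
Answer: $0$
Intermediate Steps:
$w{\left(a,O \right)} = 40$ ($w{\left(a,O \right)} = 4 \cdot 10 = 40$)
$C = 40$
$E = - \frac{31}{11440}$ ($E = \frac{\frac{6}{40} + \frac{23}{-143}}{4} = \frac{6 \cdot \frac{1}{40} + 23 \left(- \frac{1}{143}\right)}{4} = \frac{\frac{3}{20} - \frac{23}{143}}{4} = \frac{1}{4} \left(- \frac{31}{2860}\right) = - \frac{31}{11440} \approx -0.0027098$)
$E \sqrt{-8 + 8} = - \frac{31 \sqrt{-8 + 8}}{11440} = - \frac{31 \sqrt{0}}{11440} = \left(- \frac{31}{11440}\right) 0 = 0$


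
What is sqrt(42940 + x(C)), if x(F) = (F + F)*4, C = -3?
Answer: 2*sqrt(10729) ≈ 207.16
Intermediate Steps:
x(F) = 8*F (x(F) = (2*F)*4 = 8*F)
sqrt(42940 + x(C)) = sqrt(42940 + 8*(-3)) = sqrt(42940 - 24) = sqrt(42916) = 2*sqrt(10729)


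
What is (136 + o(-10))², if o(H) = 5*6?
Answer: 27556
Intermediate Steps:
o(H) = 30
(136 + o(-10))² = (136 + 30)² = 166² = 27556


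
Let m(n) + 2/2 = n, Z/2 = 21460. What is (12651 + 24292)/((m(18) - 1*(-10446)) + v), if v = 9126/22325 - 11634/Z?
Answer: 3539837622700/1002566346587 ≈ 3.5308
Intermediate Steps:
Z = 42920 (Z = 2*21460 = 42920)
m(n) = -1 + n
v = 13195887/95818900 (v = 9126/22325 - 11634/42920 = 9126*(1/22325) - 11634*1/42920 = 9126/22325 - 5817/21460 = 13195887/95818900 ≈ 0.13772)
(12651 + 24292)/((m(18) - 1*(-10446)) + v) = (12651 + 24292)/(((-1 + 18) - 1*(-10446)) + 13195887/95818900) = 36943/((17 + 10446) + 13195887/95818900) = 36943/(10463 + 13195887/95818900) = 36943/(1002566346587/95818900) = 36943*(95818900/1002566346587) = 3539837622700/1002566346587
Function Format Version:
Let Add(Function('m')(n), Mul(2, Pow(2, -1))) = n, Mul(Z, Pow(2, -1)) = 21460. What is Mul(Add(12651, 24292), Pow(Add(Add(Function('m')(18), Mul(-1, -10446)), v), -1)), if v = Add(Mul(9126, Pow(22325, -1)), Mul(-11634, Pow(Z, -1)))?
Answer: Rational(3539837622700, 1002566346587) ≈ 3.5308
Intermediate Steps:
Z = 42920 (Z = Mul(2, 21460) = 42920)
Function('m')(n) = Add(-1, n)
v = Rational(13195887, 95818900) (v = Add(Mul(9126, Pow(22325, -1)), Mul(-11634, Pow(42920, -1))) = Add(Mul(9126, Rational(1, 22325)), Mul(-11634, Rational(1, 42920))) = Add(Rational(9126, 22325), Rational(-5817, 21460)) = Rational(13195887, 95818900) ≈ 0.13772)
Mul(Add(12651, 24292), Pow(Add(Add(Function('m')(18), Mul(-1, -10446)), v), -1)) = Mul(Add(12651, 24292), Pow(Add(Add(Add(-1, 18), Mul(-1, -10446)), Rational(13195887, 95818900)), -1)) = Mul(36943, Pow(Add(Add(17, 10446), Rational(13195887, 95818900)), -1)) = Mul(36943, Pow(Add(10463, Rational(13195887, 95818900)), -1)) = Mul(36943, Pow(Rational(1002566346587, 95818900), -1)) = Mul(36943, Rational(95818900, 1002566346587)) = Rational(3539837622700, 1002566346587)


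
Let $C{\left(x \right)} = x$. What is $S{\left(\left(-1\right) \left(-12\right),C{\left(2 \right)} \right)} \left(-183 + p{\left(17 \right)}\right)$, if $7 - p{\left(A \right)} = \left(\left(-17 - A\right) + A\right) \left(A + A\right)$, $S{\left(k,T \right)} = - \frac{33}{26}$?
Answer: $- \frac{6633}{13} \approx -510.23$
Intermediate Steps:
$S{\left(k,T \right)} = - \frac{33}{26}$ ($S{\left(k,T \right)} = \left(-33\right) \frac{1}{26} = - \frac{33}{26}$)
$p{\left(A \right)} = 7 + 34 A$ ($p{\left(A \right)} = 7 - \left(\left(-17 - A\right) + A\right) \left(A + A\right) = 7 - - 17 \cdot 2 A = 7 - - 34 A = 7 + 34 A$)
$S{\left(\left(-1\right) \left(-12\right),C{\left(2 \right)} \right)} \left(-183 + p{\left(17 \right)}\right) = - \frac{33 \left(-183 + \left(7 + 34 \cdot 17\right)\right)}{26} = - \frac{33 \left(-183 + \left(7 + 578\right)\right)}{26} = - \frac{33 \left(-183 + 585\right)}{26} = \left(- \frac{33}{26}\right) 402 = - \frac{6633}{13}$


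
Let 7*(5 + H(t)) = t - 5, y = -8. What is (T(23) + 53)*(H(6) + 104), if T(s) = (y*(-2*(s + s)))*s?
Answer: 11784814/7 ≈ 1.6835e+6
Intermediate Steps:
H(t) = -40/7 + t/7 (H(t) = -5 + (t - 5)/7 = -5 + (-5 + t)/7 = -5 + (-5/7 + t/7) = -40/7 + t/7)
T(s) = 32*s² (T(s) = (-(-16)*(s + s))*s = (-(-16)*2*s)*s = (-(-32)*s)*s = (32*s)*s = 32*s²)
(T(23) + 53)*(H(6) + 104) = (32*23² + 53)*((-40/7 + (⅐)*6) + 104) = (32*529 + 53)*((-40/7 + 6/7) + 104) = (16928 + 53)*(-34/7 + 104) = 16981*(694/7) = 11784814/7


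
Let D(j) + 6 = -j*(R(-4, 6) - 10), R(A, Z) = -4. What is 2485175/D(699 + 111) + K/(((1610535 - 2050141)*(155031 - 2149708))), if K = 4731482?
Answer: 1089590184859353919/4969233495143754 ≈ 219.27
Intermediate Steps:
D(j) = -6 + 14*j (D(j) = -6 - j*(-4 - 10) = -6 - j*(-14) = -6 - (-14)*j = -6 + 14*j)
2485175/D(699 + 111) + K/(((1610535 - 2050141)*(155031 - 2149708))) = 2485175/(-6 + 14*(699 + 111)) + 4731482/(((1610535 - 2050141)*(155031 - 2149708))) = 2485175/(-6 + 14*810) + 4731482/((-439606*(-1994677))) = 2485175/(-6 + 11340) + 4731482/876871977262 = 2485175/11334 + 4731482*(1/876871977262) = 2485175*(1/11334) + 2365741/438435988631 = 2485175/11334 + 2365741/438435988631 = 1089590184859353919/4969233495143754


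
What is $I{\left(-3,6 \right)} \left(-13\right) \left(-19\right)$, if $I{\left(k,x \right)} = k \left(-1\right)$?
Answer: $741$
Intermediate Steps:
$I{\left(k,x \right)} = - k$
$I{\left(-3,6 \right)} \left(-13\right) \left(-19\right) = \left(-1\right) \left(-3\right) \left(-13\right) \left(-19\right) = 3 \left(-13\right) \left(-19\right) = \left(-39\right) \left(-19\right) = 741$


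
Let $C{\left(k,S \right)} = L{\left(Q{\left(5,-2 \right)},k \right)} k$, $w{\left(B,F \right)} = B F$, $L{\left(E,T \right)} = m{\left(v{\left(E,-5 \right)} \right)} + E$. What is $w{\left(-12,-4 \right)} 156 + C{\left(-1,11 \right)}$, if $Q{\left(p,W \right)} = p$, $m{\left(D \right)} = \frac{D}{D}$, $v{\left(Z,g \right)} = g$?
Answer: $7482$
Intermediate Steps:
$m{\left(D \right)} = 1$
$L{\left(E,T \right)} = 1 + E$
$C{\left(k,S \right)} = 6 k$ ($C{\left(k,S \right)} = \left(1 + 5\right) k = 6 k$)
$w{\left(-12,-4 \right)} 156 + C{\left(-1,11 \right)} = \left(-12\right) \left(-4\right) 156 + 6 \left(-1\right) = 48 \cdot 156 - 6 = 7488 - 6 = 7482$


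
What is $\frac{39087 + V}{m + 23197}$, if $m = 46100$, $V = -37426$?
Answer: $\frac{1661}{69297} \approx 0.023969$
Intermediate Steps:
$\frac{39087 + V}{m + 23197} = \frac{39087 - 37426}{46100 + 23197} = \frac{1661}{69297}$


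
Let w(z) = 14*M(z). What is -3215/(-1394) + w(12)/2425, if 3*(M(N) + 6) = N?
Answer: 7757343/3380450 ≈ 2.2948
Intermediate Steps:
M(N) = -6 + N/3
w(z) = -84 + 14*z/3 (w(z) = 14*(-6 + z/3) = -84 + 14*z/3)
-3215/(-1394) + w(12)/2425 = -3215/(-1394) + (-84 + (14/3)*12)/2425 = -3215*(-1/1394) + (-84 + 56)*(1/2425) = 3215/1394 - 28*1/2425 = 3215/1394 - 28/2425 = 7757343/3380450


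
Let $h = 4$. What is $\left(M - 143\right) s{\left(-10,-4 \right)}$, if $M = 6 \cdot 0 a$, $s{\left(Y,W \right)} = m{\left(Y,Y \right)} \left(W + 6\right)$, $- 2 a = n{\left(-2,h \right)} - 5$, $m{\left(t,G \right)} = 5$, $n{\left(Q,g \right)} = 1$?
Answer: $-1430$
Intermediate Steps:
$a = 2$ ($a = - \frac{1 - 5}{2} = \left(- \frac{1}{2}\right) \left(-4\right) = 2$)
$s{\left(Y,W \right)} = 30 + 5 W$ ($s{\left(Y,W \right)} = 5 \left(W + 6\right) = 5 \left(6 + W\right) = 30 + 5 W$)
$M = 0$ ($M = 6 \cdot 0 \cdot 2 = 0 \cdot 2 = 0$)
$\left(M - 143\right) s{\left(-10,-4 \right)} = \left(0 - 143\right) \left(30 + 5 \left(-4\right)\right) = - 143 \left(30 - 20\right) = \left(-143\right) 10 = -1430$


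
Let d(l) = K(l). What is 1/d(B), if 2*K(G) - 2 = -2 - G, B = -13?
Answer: 2/13 ≈ 0.15385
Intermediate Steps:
K(G) = -G/2 (K(G) = 1 + (-2 - G)/2 = 1 + (-1 - G/2) = -G/2)
d(l) = -l/2
1/d(B) = 1/(-½*(-13)) = 1/(13/2) = 2/13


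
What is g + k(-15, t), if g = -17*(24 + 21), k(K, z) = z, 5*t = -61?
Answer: -3886/5 ≈ -777.20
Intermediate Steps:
t = -61/5 (t = (1/5)*(-61) = -61/5 ≈ -12.200)
g = -765 (g = -17*45 = -765)
g + k(-15, t) = -765 - 61/5 = -3886/5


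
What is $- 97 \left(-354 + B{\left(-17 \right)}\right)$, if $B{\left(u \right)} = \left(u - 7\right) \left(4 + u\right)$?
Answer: $4074$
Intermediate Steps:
$B{\left(u \right)} = \left(-7 + u\right) \left(4 + u\right)$
$- 97 \left(-354 + B{\left(-17 \right)}\right) = - 97 \left(-354 - \left(-23 - 289\right)\right) = - 97 \left(-354 + \left(-28 + 289 + 51\right)\right) = - 97 \left(-354 + 312\right) = \left(-97\right) \left(-42\right) = 4074$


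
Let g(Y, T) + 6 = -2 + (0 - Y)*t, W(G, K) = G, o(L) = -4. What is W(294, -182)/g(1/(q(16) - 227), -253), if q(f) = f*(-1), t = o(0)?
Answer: -35721/974 ≈ -36.675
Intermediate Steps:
t = -4
q(f) = -f
g(Y, T) = -8 + 4*Y (g(Y, T) = -6 + (-2 + (0 - Y)*(-4)) = -6 + (-2 - Y*(-4)) = -6 + (-2 + 4*Y) = -8 + 4*Y)
W(294, -182)/g(1/(q(16) - 227), -253) = 294/(-8 + 4/(-1*16 - 227)) = 294/(-8 + 4/(-16 - 227)) = 294/(-8 + 4/(-243)) = 294/(-8 + 4*(-1/243)) = 294/(-8 - 4/243) = 294/(-1948/243) = 294*(-243/1948) = -35721/974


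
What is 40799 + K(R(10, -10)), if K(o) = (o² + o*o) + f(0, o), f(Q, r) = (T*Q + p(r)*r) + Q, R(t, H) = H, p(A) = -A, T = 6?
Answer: 40899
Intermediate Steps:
f(Q, r) = -r² + 7*Q (f(Q, r) = (6*Q + (-r)*r) + Q = (6*Q - r²) + Q = (-r² + 6*Q) + Q = -r² + 7*Q)
K(o) = o² (K(o) = (o² + o*o) + (-o² + 7*0) = (o² + o²) + (-o² + 0) = 2*o² - o² = o²)
40799 + K(R(10, -10)) = 40799 + (-10)² = 40799 + 100 = 40899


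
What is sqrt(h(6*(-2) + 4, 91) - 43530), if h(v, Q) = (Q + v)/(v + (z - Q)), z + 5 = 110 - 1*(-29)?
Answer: I*sqrt(53321345)/35 ≈ 208.63*I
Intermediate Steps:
z = 134 (z = -5 + (110 - 1*(-29)) = -5 + (110 + 29) = -5 + 139 = 134)
h(v, Q) = (Q + v)/(134 + v - Q) (h(v, Q) = (Q + v)/(v + (134 - Q)) = (Q + v)/(134 + v - Q))
sqrt(h(6*(-2) + 4, 91) - 43530) = sqrt((91 + (6*(-2) + 4))/(134 + (6*(-2) + 4) - 1*91) - 43530) = sqrt((91 + (-12 + 4))/(134 + (-12 + 4) - 91) - 43530) = sqrt((91 - 8)/(134 - 8 - 91) - 43530) = sqrt(83/35 - 43530) = sqrt(-1523467/35) = I*sqrt(53321345)/35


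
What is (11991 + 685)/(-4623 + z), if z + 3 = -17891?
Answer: -12676/22517 ≈ -0.56295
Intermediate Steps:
z = -17894 (z = -3 - 17891 = -17894)
(11991 + 685)/(-4623 + z) = (11991 + 685)/(-4623 - 17894) = 12676/(-22517) = 12676*(-1/22517) = -12676/22517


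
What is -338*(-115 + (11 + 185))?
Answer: -27378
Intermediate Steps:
-338*(-115 + (11 + 185)) = -338*(-115 + 196) = -338*81 = -27378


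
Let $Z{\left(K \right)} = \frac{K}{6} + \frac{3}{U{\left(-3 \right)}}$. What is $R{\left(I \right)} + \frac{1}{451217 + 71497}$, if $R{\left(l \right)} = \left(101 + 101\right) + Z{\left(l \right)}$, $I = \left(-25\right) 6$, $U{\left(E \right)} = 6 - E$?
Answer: $\frac{92694617}{522714} \approx 177.33$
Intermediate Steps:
$Z{\left(K \right)} = \frac{1}{3} + \frac{K}{6}$ ($Z{\left(K \right)} = \frac{K}{6} + \frac{3}{6 - -3} = K \frac{1}{6} + \frac{3}{6 + 3} = \frac{K}{6} + \frac{3}{9} = \frac{K}{6} + 3 \cdot \frac{1}{9} = \frac{K}{6} + \frac{1}{3} = \frac{1}{3} + \frac{K}{6}$)
$I = -150$
$R{\left(l \right)} = \frac{607}{3} + \frac{l}{6}$ ($R{\left(l \right)} = \left(101 + 101\right) + \left(\frac{1}{3} + \frac{l}{6}\right) = 202 + \left(\frac{1}{3} + \frac{l}{6}\right) = \frac{607}{3} + \frac{l}{6}$)
$R{\left(I \right)} + \frac{1}{451217 + 71497} = \left(\frac{607}{3} + \frac{1}{6} \left(-150\right)\right) + \frac{1}{451217 + 71497} = \left(\frac{607}{3} - 25\right) + \frac{1}{522714} = \frac{532}{3} + \frac{1}{522714} = \frac{92694617}{522714}$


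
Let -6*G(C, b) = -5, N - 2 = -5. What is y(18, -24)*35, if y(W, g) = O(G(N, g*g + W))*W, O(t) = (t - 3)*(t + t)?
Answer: -2275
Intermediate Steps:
N = -3 (N = 2 - 5 = -3)
G(C, b) = ⅚ (G(C, b) = -⅙*(-5) = ⅚)
O(t) = 2*t*(-3 + t) (O(t) = (-3 + t)*(2*t) = 2*t*(-3 + t))
y(W, g) = -65*W/18 (y(W, g) = (2*(⅚)*(-3 + ⅚))*W = (2*(⅚)*(-13/6))*W = -65*W/18)
y(18, -24)*35 = -65/18*18*35 = -65*35 = -2275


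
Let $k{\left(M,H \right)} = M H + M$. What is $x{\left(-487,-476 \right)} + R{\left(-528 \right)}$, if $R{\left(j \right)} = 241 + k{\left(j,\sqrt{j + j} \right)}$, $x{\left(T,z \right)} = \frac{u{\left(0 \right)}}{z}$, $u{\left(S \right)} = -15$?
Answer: $- \frac{136597}{476} - 2112 i \sqrt{66} \approx -286.97 - 17158.0 i$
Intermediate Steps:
$k{\left(M,H \right)} = M + H M$ ($k{\left(M,H \right)} = H M + M = M + H M$)
$x{\left(T,z \right)} = - \frac{15}{z}$
$R{\left(j \right)} = 241 + j \left(1 + \sqrt{2} \sqrt{j}\right)$ ($R{\left(j \right)} = 241 + j \left(1 + \sqrt{j + j}\right) = 241 + j \left(1 + \sqrt{2 j}\right) = 241 + j \left(1 + \sqrt{2} \sqrt{j}\right)$)
$x{\left(-487,-476 \right)} + R{\left(-528 \right)} = - \frac{15}{-476} + \left(241 - 528 + \sqrt{2} \left(-528\right)^{\frac{3}{2}}\right) = \left(-15\right) \left(- \frac{1}{476}\right) + \left(241 - 528 + \sqrt{2} \left(- 2112 i \sqrt{33}\right)\right) = \frac{15}{476} - \left(287 + 2112 i \sqrt{66}\right) = - \frac{136597}{476} - 2112 i \sqrt{66}$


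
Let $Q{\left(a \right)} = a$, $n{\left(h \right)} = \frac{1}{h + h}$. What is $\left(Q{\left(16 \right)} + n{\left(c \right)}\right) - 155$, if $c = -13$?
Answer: $- \frac{3615}{26} \approx -139.04$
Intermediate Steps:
$n{\left(h \right)} = \frac{1}{2 h}$
$\left(Q{\left(16 \right)} + n{\left(c \right)}\right) - 155 = \left(16 + \frac{1}{2 \left(-13\right)}\right) - 155 = \left(16 + \frac{1}{2} \left(- \frac{1}{13}\right)\right) - 155 = \left(16 - \frac{1}{26}\right) - 155 = \frac{415}{26} - 155 = - \frac{3615}{26}$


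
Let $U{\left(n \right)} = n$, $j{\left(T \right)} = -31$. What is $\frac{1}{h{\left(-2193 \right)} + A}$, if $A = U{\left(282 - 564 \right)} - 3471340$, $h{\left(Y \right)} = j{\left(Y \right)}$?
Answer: $- \frac{1}{3471653} \approx -2.8805 \cdot 10^{-7}$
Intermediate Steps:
$h{\left(Y \right)} = -31$
$A = -3471622$ ($A = \left(282 - 564\right) - 3471340 = -282 - 3471340 = -3471622$)
$\frac{1}{h{\left(-2193 \right)} + A} = \frac{1}{-31 - 3471622} = \frac{1}{-3471653} = - \frac{1}{3471653}$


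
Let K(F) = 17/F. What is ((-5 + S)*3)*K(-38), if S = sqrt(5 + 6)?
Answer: 255/38 - 51*sqrt(11)/38 ≈ 2.2593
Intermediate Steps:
S = sqrt(11) ≈ 3.3166
((-5 + S)*3)*K(-38) = ((-5 + sqrt(11))*3)*(17/(-38)) = (-15 + 3*sqrt(11))*(17*(-1/38)) = (-15 + 3*sqrt(11))*(-17/38) = 255/38 - 51*sqrt(11)/38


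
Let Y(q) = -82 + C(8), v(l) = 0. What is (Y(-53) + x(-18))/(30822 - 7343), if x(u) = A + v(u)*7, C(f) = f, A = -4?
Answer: -78/23479 ≈ -0.0033221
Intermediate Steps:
Y(q) = -74 (Y(q) = -82 + 8 = -74)
x(u) = -4 (x(u) = -4 + 0*7 = -4 + 0 = -4)
(Y(-53) + x(-18))/(30822 - 7343) = (-74 - 4)/(30822 - 7343) = -78/23479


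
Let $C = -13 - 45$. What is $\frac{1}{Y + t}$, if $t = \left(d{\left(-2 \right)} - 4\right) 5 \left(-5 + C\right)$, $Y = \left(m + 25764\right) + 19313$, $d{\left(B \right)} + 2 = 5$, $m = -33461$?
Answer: $\frac{1}{11931} \approx 8.3815 \cdot 10^{-5}$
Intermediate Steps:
$d{\left(B \right)} = 3$ ($d{\left(B \right)} = -2 + 5 = 3$)
$C = -58$ ($C = -13 - 45 = -58$)
$Y = 11616$ ($Y = \left(-33461 + 25764\right) + 19313 = -7697 + 19313 = 11616$)
$t = 315$ ($t = \left(3 - 4\right) 5 \left(-5 - 58\right) = \left(-1\right) 5 \left(-63\right) = \left(-5\right) \left(-63\right) = 315$)
$\frac{1}{Y + t} = \frac{1}{11616 + 315} = \frac{1}{11931}$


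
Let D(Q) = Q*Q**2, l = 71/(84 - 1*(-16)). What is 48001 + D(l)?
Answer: 48001357911/1000000 ≈ 48001.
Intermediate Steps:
l = 71/100 (l = 71/(84 + 16) = 71/100 ≈ 0.71000)
D(Q) = Q**3
48001 + D(l) = 48001 + (71/100)**3 = 48001 + 357911/1000000 = 48001357911/1000000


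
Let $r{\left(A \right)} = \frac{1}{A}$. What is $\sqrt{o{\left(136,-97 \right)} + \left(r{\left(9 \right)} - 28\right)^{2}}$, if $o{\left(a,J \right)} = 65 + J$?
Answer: $\frac{\sqrt{60409}}{9} \approx 27.309$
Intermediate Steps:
$\sqrt{o{\left(136,-97 \right)} + \left(r{\left(9 \right)} - 28\right)^{2}} = \sqrt{\left(65 - 97\right) + \left(\frac{1}{9} - 28\right)^{2}} = \sqrt{-32 + \left(\frac{1}{9} - 28\right)^{2}} = \sqrt{-32 + \left(- \frac{251}{9}\right)^{2}} = \sqrt{-32 + \frac{63001}{81}} = \sqrt{\frac{60409}{81}} = \frac{\sqrt{60409}}{9}$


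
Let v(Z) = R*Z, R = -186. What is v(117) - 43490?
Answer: -65252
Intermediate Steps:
v(Z) = -186*Z
v(117) - 43490 = -186*117 - 43490 = -21762 - 43490 = -65252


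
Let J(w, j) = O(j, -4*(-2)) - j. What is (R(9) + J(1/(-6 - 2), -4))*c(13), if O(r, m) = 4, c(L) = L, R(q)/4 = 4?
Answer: 312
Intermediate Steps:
R(q) = 16 (R(q) = 4*4 = 16)
J(w, j) = 4 - j
(R(9) + J(1/(-6 - 2), -4))*c(13) = (16 + (4 - 1*(-4)))*13 = (16 + (4 + 4))*13 = (16 + 8)*13 = 24*13 = 312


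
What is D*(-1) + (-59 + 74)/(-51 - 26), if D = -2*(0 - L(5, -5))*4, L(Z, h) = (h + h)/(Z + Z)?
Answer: 601/77 ≈ 7.8052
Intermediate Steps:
L(Z, h) = h/Z (L(Z, h) = (2*h)/((2*Z)) = (2*h)*(1/(2*Z)) = h/Z)
D = -8 (D = -2*(0 - (-5)/5)*4 = -2*(0 - 1*(-1))*4 = -2*(0 + 1)*4 = -2*4 = -8)
D*(-1) + (-59 + 74)/(-51 - 26) = -8*(-1) + (-59 + 74)/(-51 - 26) = 8 + 15/(-77) = 8 + 15*(-1/77) = 8 - 15/77 = 601/77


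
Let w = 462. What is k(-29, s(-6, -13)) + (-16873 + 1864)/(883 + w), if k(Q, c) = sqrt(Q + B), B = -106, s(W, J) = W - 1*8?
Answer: -15009/1345 + 3*I*sqrt(15) ≈ -11.159 + 11.619*I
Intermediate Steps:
s(W, J) = -8 + W (s(W, J) = W - 8 = -8 + W)
k(Q, c) = sqrt(-106 + Q) (k(Q, c) = sqrt(Q - 106) = sqrt(-106 + Q))
k(-29, s(-6, -13)) + (-16873 + 1864)/(883 + w) = sqrt(-106 - 29) + (-16873 + 1864)/(883 + 462) = sqrt(-135) - 15009/1345 = 3*I*sqrt(15) - 15009*1/1345 = 3*I*sqrt(15) - 15009/1345 = -15009/1345 + 3*I*sqrt(15)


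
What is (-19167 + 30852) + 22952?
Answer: 34637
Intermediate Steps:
(-19167 + 30852) + 22952 = 11685 + 22952 = 34637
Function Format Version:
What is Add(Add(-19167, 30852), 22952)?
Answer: 34637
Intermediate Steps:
Add(Add(-19167, 30852), 22952) = Add(11685, 22952) = 34637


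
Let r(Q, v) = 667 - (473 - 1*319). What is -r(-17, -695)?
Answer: -513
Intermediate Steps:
r(Q, v) = 513 (r(Q, v) = 667 - (473 - 319) = 667 - 1*154 = 667 - 154 = 513)
-r(-17, -695) = -1*513 = -513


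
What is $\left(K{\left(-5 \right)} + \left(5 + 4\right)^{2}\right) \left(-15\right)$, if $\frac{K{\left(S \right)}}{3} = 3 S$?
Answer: $-540$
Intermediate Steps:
$K{\left(S \right)} = 9 S$ ($K{\left(S \right)} = 3 \cdot 3 S = 9 S$)
$\left(K{\left(-5 \right)} + \left(5 + 4\right)^{2}\right) \left(-15\right) = \left(9 \left(-5\right) + \left(5 + 4\right)^{2}\right) \left(-15\right) = \left(-45 + 9^{2}\right) \left(-15\right) = \left(-45 + 81\right) \left(-15\right) = 36 \left(-15\right) = -540$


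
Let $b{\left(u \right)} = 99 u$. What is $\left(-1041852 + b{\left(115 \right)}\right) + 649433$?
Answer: $-381034$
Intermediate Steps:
$\left(-1041852 + b{\left(115 \right)}\right) + 649433 = \left(-1041852 + 99 \cdot 115\right) + 649433 = \left(-1041852 + 11385\right) + 649433 = -1030467 + 649433 = -381034$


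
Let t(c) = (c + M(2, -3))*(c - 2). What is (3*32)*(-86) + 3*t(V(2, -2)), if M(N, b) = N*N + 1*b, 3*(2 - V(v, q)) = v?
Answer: -24782/3 ≈ -8260.7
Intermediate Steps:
V(v, q) = 2 - v/3
M(N, b) = b + N**2 (M(N, b) = N**2 + b = b + N**2)
t(c) = (1 + c)*(-2 + c) (t(c) = (c + (-3 + 2**2))*(c - 2) = (c + (-3 + 4))*(-2 + c) = (c + 1)*(-2 + c) = (1 + c)*(-2 + c))
(3*32)*(-86) + 3*t(V(2, -2)) = (3*32)*(-86) + 3*(-2 + (2 - 1/3*2)**2 - (2 - 1/3*2)) = 96*(-86) + 3*(-2 + (2 - 2/3)**2 - (2 - 2/3)) = -8256 + 3*(-2 + (4/3)**2 - 1*4/3) = -8256 + 3*(-2 + 16/9 - 4/3) = -8256 + 3*(-14/9) = -8256 - 14/3 = -24782/3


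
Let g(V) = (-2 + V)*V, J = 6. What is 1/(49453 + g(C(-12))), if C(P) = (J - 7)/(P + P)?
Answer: 576/28484881 ≈ 2.0221e-5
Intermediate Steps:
C(P) = -1/(2*P) (C(P) = (6 - 7)/(P + P) = -1/(2*P))
g(V) = V*(-2 + V)
1/(49453 + g(C(-12))) = 1/(49453 + (-1/2/(-12))*(-2 - 1/2/(-12))) = 1/(49453 + (-1/2*(-1/12))*(-2 - 1/2*(-1/12))) = 1/(49453 + (-2 + 1/24)/24) = 1/(49453 + (1/24)*(-47/24)) = 1/(49453 - 47/576) = 1/(28484881/576) = 576/28484881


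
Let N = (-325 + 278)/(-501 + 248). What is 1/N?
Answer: 253/47 ≈ 5.3830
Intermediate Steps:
N = 47/253 (N = -47/(-253) = -47*(-1/253) = 47/253 ≈ 0.18577)
1/N = 1/(47/253) = 253/47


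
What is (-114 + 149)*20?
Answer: 700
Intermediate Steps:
(-114 + 149)*20 = 35*20 = 700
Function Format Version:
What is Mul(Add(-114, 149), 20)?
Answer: 700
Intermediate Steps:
Mul(Add(-114, 149), 20) = Mul(35, 20) = 700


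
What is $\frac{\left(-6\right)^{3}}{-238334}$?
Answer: $\frac{108}{119167} \approx 0.00090629$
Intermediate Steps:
$\frac{\left(-6\right)^{3}}{-238334} = \left(-216\right) \left(- \frac{1}{238334}\right) = \frac{108}{119167}$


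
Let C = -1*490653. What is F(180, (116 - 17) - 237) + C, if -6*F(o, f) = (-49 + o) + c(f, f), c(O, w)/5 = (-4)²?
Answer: -2944129/6 ≈ -4.9069e+5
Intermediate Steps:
c(O, w) = 80 (c(O, w) = 5*(-4)² = 5*16 = 80)
C = -490653
F(o, f) = -31/6 - o/6 (F(o, f) = -((-49 + o) + 80)/6 = -(31 + o)/6 = -31/6 - o/6)
F(180, (116 - 17) - 237) + C = (-31/6 - ⅙*180) - 490653 = (-31/6 - 30) - 490653 = -211/6 - 490653 = -2944129/6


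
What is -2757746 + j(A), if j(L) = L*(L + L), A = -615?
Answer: -2001296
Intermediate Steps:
j(L) = 2*L² (j(L) = L*(2*L) = 2*L²)
-2757746 + j(A) = -2757746 + 2*(-615)² = -2757746 + 2*378225 = -2757746 + 756450 = -2001296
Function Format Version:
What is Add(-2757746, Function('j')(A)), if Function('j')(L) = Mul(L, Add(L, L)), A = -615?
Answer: -2001296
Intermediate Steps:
Function('j')(L) = Mul(2, Pow(L, 2)) (Function('j')(L) = Mul(L, Mul(2, L)) = Mul(2, Pow(L, 2)))
Add(-2757746, Function('j')(A)) = Add(-2757746, Mul(2, Pow(-615, 2))) = Add(-2757746, Mul(2, 378225)) = Add(-2757746, 756450) = -2001296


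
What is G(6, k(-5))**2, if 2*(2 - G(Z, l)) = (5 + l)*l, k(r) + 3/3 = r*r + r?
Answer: 51076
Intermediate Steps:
k(r) = -1 + r + r**2 (k(r) = -1 + (r*r + r) = -1 + (r**2 + r) = -1 + (r + r**2) = -1 + r + r**2)
G(Z, l) = 2 - l*(5 + l)/2 (G(Z, l) = 2 - (5 + l)*l/2 = 2 - l*(5 + l)/2)
G(6, k(-5))**2 = (2 - 5*(-1 - 5 + (-5)**2)/2 - (-1 - 5 + (-5)**2)**2/2)**2 = (2 - 5*(-1 - 5 + 25)/2 - (-1 - 5 + 25)**2/2)**2 = (2 - 5/2*19 - 1/2*19**2)**2 = (2 - 95/2 - 1/2*361)**2 = (2 - 95/2 - 361/2)**2 = (-226)**2 = 51076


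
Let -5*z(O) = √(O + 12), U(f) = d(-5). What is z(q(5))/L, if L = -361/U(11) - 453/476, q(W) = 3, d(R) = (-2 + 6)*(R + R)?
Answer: -952*√15/38429 ≈ -0.095945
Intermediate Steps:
d(R) = 8*R (d(R) = 4*(2*R) = 8*R)
U(f) = -40 (U(f) = 8*(-5) = -40)
z(O) = -√(12 + O)/5 (z(O) = -√(O + 12)/5 = -√(12 + O)/5)
L = 38429/4760 (L = -361/(-40) - 453/476 = -361*(-1/40) - 453*1/476 = 361/40 - 453/476 = 38429/4760 ≈ 8.0733)
z(q(5))/L = (-√(12 + 3)/5)/(38429/4760) = -√15/5*(4760/38429) = -952*√15/38429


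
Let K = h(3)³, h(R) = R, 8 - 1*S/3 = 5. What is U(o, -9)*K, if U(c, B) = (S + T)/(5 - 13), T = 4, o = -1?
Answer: -351/8 ≈ -43.875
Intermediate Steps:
S = 9 (S = 24 - 3*5 = 24 - 15 = 9)
U(c, B) = -13/8 (U(c, B) = (9 + 4)/(5 - 13) = 13/(-8) = 13*(-⅛) = -13/8)
K = 27 (K = 3³ = 27)
U(o, -9)*K = -13/8*27 = -351/8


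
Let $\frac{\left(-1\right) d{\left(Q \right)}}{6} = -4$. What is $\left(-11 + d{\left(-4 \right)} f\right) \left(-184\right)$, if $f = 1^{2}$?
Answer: $-2392$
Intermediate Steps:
$f = 1$
$d{\left(Q \right)} = 24$ ($d{\left(Q \right)} = \left(-6\right) \left(-4\right) = 24$)
$\left(-11 + d{\left(-4 \right)} f\right) \left(-184\right) = \left(-11 + 24 \cdot 1\right) \left(-184\right) = \left(-11 + 24\right) \left(-184\right) = 13 \left(-184\right) = -2392$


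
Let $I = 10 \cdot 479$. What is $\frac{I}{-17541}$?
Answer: $- \frac{4790}{17541} \approx -0.27307$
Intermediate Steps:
$I = 4790$
$\frac{I}{-17541} = \frac{4790}{-17541} = 4790 \left(- \frac{1}{17541}\right) = - \frac{4790}{17541}$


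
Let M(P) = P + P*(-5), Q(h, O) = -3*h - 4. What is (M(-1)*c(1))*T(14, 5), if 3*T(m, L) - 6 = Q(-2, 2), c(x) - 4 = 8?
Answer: 128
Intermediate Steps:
c(x) = 12 (c(x) = 4 + 8 = 12)
Q(h, O) = -4 - 3*h
T(m, L) = 8/3 (T(m, L) = 2 + (-4 - 3*(-2))/3 = 2 + (-4 + 6)/3 = 2 + (1/3)*2 = 2 + 2/3 = 8/3)
M(P) = -4*P (M(P) = P - 5*P = -4*P)
(M(-1)*c(1))*T(14, 5) = (-4*(-1)*12)*(8/3) = (4*12)*(8/3) = 48*(8/3) = 128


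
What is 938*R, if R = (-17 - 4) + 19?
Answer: -1876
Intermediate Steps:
R = -2 (R = -21 + 19 = -2)
938*R = 938*(-2) = -1876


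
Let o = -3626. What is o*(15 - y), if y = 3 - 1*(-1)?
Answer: -39886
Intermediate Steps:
y = 4 (y = 3 + 1 = 4)
o*(15 - y) = -3626*(15 - 1*4) = -3626*(15 - 4) = -3626*11 = -39886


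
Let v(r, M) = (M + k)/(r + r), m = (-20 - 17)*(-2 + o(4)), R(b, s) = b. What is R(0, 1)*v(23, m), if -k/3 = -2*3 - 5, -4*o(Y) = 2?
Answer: 0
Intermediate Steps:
o(Y) = -½ (o(Y) = -¼*2 = -½)
k = 33 (k = -3*(-2*3 - 5) = -3*(-6 - 5) = -3*(-11) = 33)
m = 185/2 (m = (-20 - 17)*(-2 - ½) = -37*(-5/2) = 185/2 ≈ 92.500)
v(r, M) = (33 + M)/(2*r) (v(r, M) = (M + 33)/(r + r) = (33 + M)/((2*r)) = (33 + M)*(1/(2*r)) = (33 + M)/(2*r))
R(0, 1)*v(23, m) = 0*((½)*(33 + 185/2)/23) = 0*((½)*(1/23)*(251/2)) = 0*(251/92) = 0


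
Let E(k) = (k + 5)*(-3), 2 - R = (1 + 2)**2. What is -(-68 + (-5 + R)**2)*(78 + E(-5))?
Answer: -5928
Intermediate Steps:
R = -7 (R = 2 - (1 + 2)**2 = 2 - 1*3**2 = 2 - 1*9 = 2 - 9 = -7)
E(k) = -15 - 3*k (E(k) = (5 + k)*(-3) = -15 - 3*k)
-(-68 + (-5 + R)**2)*(78 + E(-5)) = -(-68 + (-5 - 7)**2)*(78 + (-15 - 3*(-5))) = -(-68 + (-12)**2)*(78 + (-15 + 15)) = -(-68 + 144)*(78 + 0) = -76*78 = -1*5928 = -5928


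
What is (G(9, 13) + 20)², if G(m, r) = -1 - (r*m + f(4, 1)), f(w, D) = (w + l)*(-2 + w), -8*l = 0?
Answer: 11236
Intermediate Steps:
l = 0 (l = -⅛*0 = 0)
f(w, D) = w*(-2 + w) (f(w, D) = (w + 0)*(-2 + w) = w*(-2 + w))
G(m, r) = -9 - m*r (G(m, r) = -1 - (r*m + 4*(-2 + 4)) = -1 - (m*r + 4*2) = -1 - (m*r + 8) = -1 - (8 + m*r) = -1 + (-8 - m*r) = -9 - m*r)
(G(9, 13) + 20)² = ((-9 - 1*9*13) + 20)² = ((-9 - 117) + 20)² = (-126 + 20)² = (-106)² = 11236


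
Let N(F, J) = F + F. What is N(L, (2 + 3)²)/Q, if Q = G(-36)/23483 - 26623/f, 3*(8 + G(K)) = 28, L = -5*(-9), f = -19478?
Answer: 123498505980/1875641639 ≈ 65.843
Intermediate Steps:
L = 45
G(K) = 4/3 (G(K) = -8 + (⅓)*28 = -8 + 28/3 = 4/3)
N(F, J) = 2*F
Q = 1875641639/1372205622 (Q = (4/3)/23483 - 26623/(-19478) = (4/3)*(1/23483) - 26623*(-1/19478) = 4/70449 + 26623/19478 = 1875641639/1372205622 ≈ 1.3669)
N(L, (2 + 3)²)/Q = (2*45)/(1875641639/1372205622) = 90*(1372205622/1875641639) = 123498505980/1875641639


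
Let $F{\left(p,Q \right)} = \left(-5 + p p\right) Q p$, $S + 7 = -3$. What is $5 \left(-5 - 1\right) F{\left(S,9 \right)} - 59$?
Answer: $256441$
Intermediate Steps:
$S = -10$ ($S = -7 - 3 = -10$)
$F{\left(p,Q \right)} = Q p \left(-5 + p^{2}\right)$ ($F{\left(p,Q \right)} = \left(-5 + p^{2}\right) Q p = Q \left(-5 + p^{2}\right) p = Q p \left(-5 + p^{2}\right)$)
$5 \left(-5 - 1\right) F{\left(S,9 \right)} - 59 = 5 \left(-5 - 1\right) 9 \left(-10\right) \left(-5 + \left(-10\right)^{2}\right) - 59 = 5 \left(-6\right) 9 \left(-10\right) \left(-5 + 100\right) - 59 = - 30 \cdot 9 \left(-10\right) 95 - 59 = \left(-30\right) \left(-8550\right) - 59 = 256500 - 59 = 256441$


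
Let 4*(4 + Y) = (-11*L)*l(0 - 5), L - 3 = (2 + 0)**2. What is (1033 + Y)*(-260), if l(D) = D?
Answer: -292565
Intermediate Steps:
L = 7 (L = 3 + (2 + 0)**2 = 3 + 2**2 = 3 + 4 = 7)
Y = 369/4 (Y = -4 + ((-11*7)*(0 - 5))/4 = -4 + (-77*(-5))/4 = -4 + (1/4)*385 = -4 + 385/4 = 369/4 ≈ 92.250)
(1033 + Y)*(-260) = (1033 + 369/4)*(-260) = (4501/4)*(-260) = -292565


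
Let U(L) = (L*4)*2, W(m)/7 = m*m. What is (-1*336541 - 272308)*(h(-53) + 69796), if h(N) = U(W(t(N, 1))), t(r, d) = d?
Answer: -42529320348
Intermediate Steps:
W(m) = 7*m**2 (W(m) = 7*(m*m) = 7*m**2)
U(L) = 8*L (U(L) = (4*L)*2 = 8*L)
h(N) = 56 (h(N) = 8*(7*1**2) = 8*(7*1) = 8*7 = 56)
(-1*336541 - 272308)*(h(-53) + 69796) = (-1*336541 - 272308)*(56 + 69796) = (-336541 - 272308)*69852 = -608849*69852 = -42529320348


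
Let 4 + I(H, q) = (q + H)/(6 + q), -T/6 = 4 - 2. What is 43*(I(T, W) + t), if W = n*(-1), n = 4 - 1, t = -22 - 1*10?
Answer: -1763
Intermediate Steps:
t = -32 (t = -22 - 10 = -32)
n = 3
W = -3 (W = 3*(-1) = -3)
T = -12 (T = -6*(4 - 2) = -6*2 = -12)
I(H, q) = -4 + (H + q)/(6 + q) (I(H, q) = -4 + (q + H)/(6 + q) = -4 + (H + q)/(6 + q))
43*(I(T, W) + t) = 43*((-24 - 12 - 3*(-3))/(6 - 3) - 32) = 43*((-24 - 12 + 9)/3 - 32) = 43*((1/3)*(-27) - 32) = 43*(-9 - 32) = 43*(-41) = -1763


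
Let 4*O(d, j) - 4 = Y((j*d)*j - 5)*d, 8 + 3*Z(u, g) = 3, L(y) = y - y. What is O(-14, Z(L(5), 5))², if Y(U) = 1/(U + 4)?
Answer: 609961/515524 ≈ 1.1832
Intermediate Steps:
L(y) = 0
Z(u, g) = -5/3 (Z(u, g) = -8/3 + (⅓)*3 = -8/3 + 1 = -5/3)
Y(U) = 1/(4 + U)
O(d, j) = 1 + d/(4*(-1 + d*j²)) (O(d, j) = 1 + (d/(4 + ((j*d)*j - 5)))/4 = 1 + (d/(4 + ((d*j)*j - 5)))/4 = 1 + (d/(4 + (d*j² - 5)))/4 = 1 + (d/(4 + (-5 + d*j²)))/4 = 1 + (d/(-1 + d*j²))/4 = 1 + d/(4*(-1 + d*j²)))
O(-14, Z(L(5), 5))² = ((-1 + (¼)*(-14) - 14*(-5/3)²)/(-1 - 14*(-5/3)²))² = ((-1 - 7/2 - 14*25/9)/(-1 - 14*25/9))² = ((-1 - 7/2 - 350/9)/(-1 - 350/9))² = (-781/18/(-359/9))² = (-9/359*(-781/18))² = (781/718)² = 609961/515524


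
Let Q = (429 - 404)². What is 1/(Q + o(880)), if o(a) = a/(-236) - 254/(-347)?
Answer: 20473/12734271 ≈ 0.0016077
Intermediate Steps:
o(a) = 254/347 - a/236 (o(a) = a*(-1/236) - 254*(-1/347) = -a/236 + 254/347 = 254/347 - a/236)
Q = 625 (Q = 25² = 625)
1/(Q + o(880)) = 1/(625 + (254/347 - 1/236*880)) = 1/(625 + (254/347 - 220/59)) = 1/(625 - 61354/20473) = 1/(12734271/20473) = 20473/12734271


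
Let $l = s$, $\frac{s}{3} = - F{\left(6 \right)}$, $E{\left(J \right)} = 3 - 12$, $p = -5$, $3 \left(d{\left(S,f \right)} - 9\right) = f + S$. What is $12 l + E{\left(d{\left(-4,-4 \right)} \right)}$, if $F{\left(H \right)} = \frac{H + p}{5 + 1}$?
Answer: $-15$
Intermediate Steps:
$d{\left(S,f \right)} = 9 + \frac{S}{3} + \frac{f}{3}$ ($d{\left(S,f \right)} = 9 + \frac{f + S}{3} = 9 + \frac{S + f}{3} = 9 + \left(\frac{S}{3} + \frac{f}{3}\right) = 9 + \frac{S}{3} + \frac{f}{3}$)
$E{\left(J \right)} = -9$ ($E{\left(J \right)} = 3 - 12 = -9$)
$F{\left(H \right)} = - \frac{5}{6} + \frac{H}{6}$ ($F{\left(H \right)} = \frac{H - 5}{5 + 1} = \frac{-5 + H}{6} = \left(-5 + H\right) \frac{1}{6} = - \frac{5}{6} + \frac{H}{6}$)
$s = - \frac{1}{2}$ ($s = 3 \left(- (- \frac{5}{6} + \frac{1}{6} \cdot 6)\right) = 3 \left(- (- \frac{5}{6} + 1)\right) = 3 \left(\left(-1\right) \frac{1}{6}\right) = 3 \left(- \frac{1}{6}\right) = - \frac{1}{2} \approx -0.5$)
$l = - \frac{1}{2} \approx -0.5$
$12 l + E{\left(d{\left(-4,-4 \right)} \right)} = 12 \left(- \frac{1}{2}\right) - 9 = -6 - 9 = -15$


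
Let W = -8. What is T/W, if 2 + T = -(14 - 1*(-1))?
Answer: 17/8 ≈ 2.1250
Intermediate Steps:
T = -17 (T = -2 - (14 - 1*(-1)) = -2 - (14 + 1) = -2 - 1*15 = -2 - 15 = -17)
T/W = -17/(-8) = -17*(-1/8) = 17/8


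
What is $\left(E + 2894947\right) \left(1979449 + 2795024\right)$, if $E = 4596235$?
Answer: $35766446197086$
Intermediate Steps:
$\left(E + 2894947\right) \left(1979449 + 2795024\right) = \left(4596235 + 2894947\right) \left(1979449 + 2795024\right) = 7491182 \cdot 4774473 = 35766446197086$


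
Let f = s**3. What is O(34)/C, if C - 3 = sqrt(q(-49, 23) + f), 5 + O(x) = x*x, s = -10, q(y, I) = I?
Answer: 3453/986 - 1151*I*sqrt(977)/986 ≈ 3.502 - 36.488*I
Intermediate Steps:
O(x) = -5 + x**2 (O(x) = -5 + x*x = -5 + x**2)
f = -1000 (f = (-10)**3 = -1000)
C = 3 + I*sqrt(977) (C = 3 + sqrt(23 - 1000) = 3 + sqrt(-977) = 3 + I*sqrt(977) ≈ 3.0 + 31.257*I)
O(34)/C = (-5 + 34**2)/(3 + I*sqrt(977)) = (-5 + 1156)/(3 + I*sqrt(977)) = 1151/(3 + I*sqrt(977))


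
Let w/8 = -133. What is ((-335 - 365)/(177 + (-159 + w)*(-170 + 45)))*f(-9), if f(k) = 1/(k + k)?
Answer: 175/688734 ≈ 0.00025409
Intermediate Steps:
w = -1064 (w = 8*(-133) = -1064)
f(k) = 1/(2*k)
((-335 - 365)/(177 + (-159 + w)*(-170 + 45)))*f(-9) = ((-335 - 365)/(177 + (-159 - 1064)*(-170 + 45)))*((½)/(-9)) = (-700/(177 - 1223*(-125)))*((½)*(-⅑)) = -700/(177 + 152875)*(-1/18) = -700/153052*(-1/18) = -700*1/153052*(-1/18) = -175/38263*(-1/18) = 175/688734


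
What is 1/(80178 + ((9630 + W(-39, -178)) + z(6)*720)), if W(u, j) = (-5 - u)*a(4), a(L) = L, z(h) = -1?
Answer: 1/89224 ≈ 1.1208e-5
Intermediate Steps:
W(u, j) = -20 - 4*u (W(u, j) = (-5 - u)*4 = -20 - 4*u)
1/(80178 + ((9630 + W(-39, -178)) + z(6)*720)) = 1/(80178 + ((9630 + (-20 - 4*(-39))) - 1*720)) = 1/(80178 + ((9630 + (-20 + 156)) - 720)) = 1/(80178 + ((9630 + 136) - 720)) = 1/(80178 + (9766 - 720)) = 1/(80178 + 9046) = 1/89224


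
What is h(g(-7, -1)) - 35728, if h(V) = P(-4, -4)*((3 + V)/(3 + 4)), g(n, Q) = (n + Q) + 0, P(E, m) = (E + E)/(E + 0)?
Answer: -250106/7 ≈ -35729.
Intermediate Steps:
P(E, m) = 2 (P(E, m) = (2*E)/E = 2)
g(n, Q) = Q + n (g(n, Q) = (Q + n) + 0 = Q + n)
h(V) = 6/7 + 2*V/7 (h(V) = 2*((3 + V)/(3 + 4)) = 2*((3 + V)/7) = 2*((3 + V)*(⅐)) = 2*(3/7 + V/7) = 6/7 + 2*V/7)
h(g(-7, -1)) - 35728 = (6/7 + 2*(-1 - 7)/7) - 35728 = (6/7 + (2/7)*(-8)) - 35728 = (6/7 - 16/7) - 35728 = -10/7 - 35728 = -250106/7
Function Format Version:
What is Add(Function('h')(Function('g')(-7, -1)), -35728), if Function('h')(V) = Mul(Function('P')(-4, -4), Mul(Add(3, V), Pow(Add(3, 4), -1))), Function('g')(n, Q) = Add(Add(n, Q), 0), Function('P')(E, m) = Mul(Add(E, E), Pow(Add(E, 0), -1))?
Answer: Rational(-250106, 7) ≈ -35729.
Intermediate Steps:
Function('P')(E, m) = 2 (Function('P')(E, m) = Mul(Mul(2, E), Pow(E, -1)) = 2)
Function('g')(n, Q) = Add(Q, n) (Function('g')(n, Q) = Add(Add(Q, n), 0) = Add(Q, n))
Function('h')(V) = Add(Rational(6, 7), Mul(Rational(2, 7), V)) (Function('h')(V) = Mul(2, Mul(Add(3, V), Pow(Add(3, 4), -1))) = Mul(2, Mul(Add(3, V), Pow(7, -1))) = Mul(2, Mul(Add(3, V), Rational(1, 7))) = Mul(2, Add(Rational(3, 7), Mul(Rational(1, 7), V))) = Add(Rational(6, 7), Mul(Rational(2, 7), V)))
Add(Function('h')(Function('g')(-7, -1)), -35728) = Add(Add(Rational(6, 7), Mul(Rational(2, 7), Add(-1, -7))), -35728) = Add(Add(Rational(6, 7), Mul(Rational(2, 7), -8)), -35728) = Add(Add(Rational(6, 7), Rational(-16, 7)), -35728) = Add(Rational(-10, 7), -35728) = Rational(-250106, 7)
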